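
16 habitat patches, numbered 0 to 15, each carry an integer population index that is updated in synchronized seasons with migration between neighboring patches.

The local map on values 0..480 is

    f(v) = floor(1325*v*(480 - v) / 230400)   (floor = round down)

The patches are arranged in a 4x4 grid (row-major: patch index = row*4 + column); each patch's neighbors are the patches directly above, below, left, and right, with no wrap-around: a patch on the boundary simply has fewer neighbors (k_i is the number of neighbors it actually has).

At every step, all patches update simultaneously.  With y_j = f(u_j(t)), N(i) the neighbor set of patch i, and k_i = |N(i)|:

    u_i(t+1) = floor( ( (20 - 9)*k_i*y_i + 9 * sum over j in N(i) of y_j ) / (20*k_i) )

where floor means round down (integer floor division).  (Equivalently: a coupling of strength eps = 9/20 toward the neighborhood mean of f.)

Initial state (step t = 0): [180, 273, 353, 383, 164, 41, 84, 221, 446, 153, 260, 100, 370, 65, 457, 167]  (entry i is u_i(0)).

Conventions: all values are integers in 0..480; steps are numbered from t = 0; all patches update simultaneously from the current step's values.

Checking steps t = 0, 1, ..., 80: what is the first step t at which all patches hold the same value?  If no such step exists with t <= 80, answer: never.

Simulating step by step:
t=0: [180, 273, 353, 383, 164, 41, 84, 221, 446, 153, 260, 100, 370, 65, 457, 167]  (not all equal)
t=1: [310, 278, 250, 249, 238, 180, 219, 274, 170, 233, 265, 263, 183, 172, 150, 227]  (not all equal)
t=2: [313, 318, 328, 328, 319, 317, 325, 326, 312, 321, 322, 327, 308, 306, 300, 319]  (not all equal)
t=3: [297, 295, 287, 286, 296, 295, 289, 287, 299, 295, 293, 289, 303, 304, 304, 296]  (not all equal)
t=4: [312, 313, 317, 318, 312, 313, 316, 317, 311, 312, 314, 316, 308, 308, 309, 312]  (not all equal)
t=5: [300, 299, 297, 296, 301, 300, 298, 297, 302, 301, 299, 298, 303, 303, 302, 300]  (not all equal)
t=6: [310, 310, 311, 312, 309, 310, 311, 311, 308, 309, 310, 311, 308, 308, 309, 310]  (not all equal)
t=7: [303, 302, 302, 301, 303, 302, 302, 301, 303, 303, 302, 302, 304, 303, 303, 302]  (not all equal)
t=8: [308, 308, 309, 309, 308, 308, 309, 309, 307, 308, 308, 309, 307, 307, 308, 308]  (not all equal)
t=9: [304, 303, 303, 303, 304, 303, 303, 303, 304, 304, 303, 303, 305, 304, 304, 303]  (not all equal)
t=10: [307, 307, 308, 308, 307, 307, 308, 308, 306, 307, 307, 308, 306, 306, 307, 307]  (not all equal)
t=11: [305, 304, 304, 304, 305, 304, 304, 304, 305, 305, 304, 304, 306, 305, 305, 304]  (not all equal)
t=12: [306, 306, 307, 307, 306, 306, 307, 307, 306, 306, 306, 307, 306, 306, 306, 306]  (not all equal)
t=13: [306, 305, 305, 305, 306, 305, 305, 305, 306, 306, 305, 305, 306, 306, 306, 305]  (not all equal)
t=14: [306, 306, 306, 306, 306, 306, 306, 306, 306, 306, 306, 306, 306, 306, 306, 306]  (all equal)

Answer: 14
Key observation: Synchronization is absorbing here: once all patches are equal they stay equal, and step 14 is the first all-equal step.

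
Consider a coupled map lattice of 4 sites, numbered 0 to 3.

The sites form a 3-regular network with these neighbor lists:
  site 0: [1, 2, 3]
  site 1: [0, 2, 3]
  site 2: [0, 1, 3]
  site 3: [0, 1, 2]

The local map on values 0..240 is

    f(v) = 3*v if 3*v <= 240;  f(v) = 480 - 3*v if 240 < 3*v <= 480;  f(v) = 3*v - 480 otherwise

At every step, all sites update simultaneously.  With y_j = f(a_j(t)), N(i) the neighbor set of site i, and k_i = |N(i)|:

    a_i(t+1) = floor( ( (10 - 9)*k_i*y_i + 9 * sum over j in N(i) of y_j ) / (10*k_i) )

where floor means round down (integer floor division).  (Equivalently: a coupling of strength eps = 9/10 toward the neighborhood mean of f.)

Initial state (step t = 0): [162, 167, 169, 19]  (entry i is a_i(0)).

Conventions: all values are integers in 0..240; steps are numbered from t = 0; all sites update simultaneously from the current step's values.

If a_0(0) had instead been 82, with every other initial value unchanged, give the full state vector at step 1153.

Simulating step by step:
t=0: [82, 167, 169, 19]
t=1: [54, 97, 96, 90]
t=2: [193, 188, 187, 183]
t=3: [80, 83, 83, 86]
t=4: [229, 231, 231, 232]
t=5: [213, 212, 212, 211]
t=6: [155, 156, 156, 156]
t=7: [12, 12, 12, 12]
t=8: [36, 36, 36, 36]
t=9: [108, 108, 108, 108]
t=10: [156, 156, 156, 156]
t=11: [12, 12, 12, 12]

Answer: [108, 108, 108, 108]
Key observation: The state at step 7, [12, 12, 12, 12], reappears at step 11: the system is in a cycle of period 4 from step 7 on.  Therefore the state at step 1153 equals the state at step 7 + ((1153 - 7) mod 4) = 9, which is [108, 108, 108, 108].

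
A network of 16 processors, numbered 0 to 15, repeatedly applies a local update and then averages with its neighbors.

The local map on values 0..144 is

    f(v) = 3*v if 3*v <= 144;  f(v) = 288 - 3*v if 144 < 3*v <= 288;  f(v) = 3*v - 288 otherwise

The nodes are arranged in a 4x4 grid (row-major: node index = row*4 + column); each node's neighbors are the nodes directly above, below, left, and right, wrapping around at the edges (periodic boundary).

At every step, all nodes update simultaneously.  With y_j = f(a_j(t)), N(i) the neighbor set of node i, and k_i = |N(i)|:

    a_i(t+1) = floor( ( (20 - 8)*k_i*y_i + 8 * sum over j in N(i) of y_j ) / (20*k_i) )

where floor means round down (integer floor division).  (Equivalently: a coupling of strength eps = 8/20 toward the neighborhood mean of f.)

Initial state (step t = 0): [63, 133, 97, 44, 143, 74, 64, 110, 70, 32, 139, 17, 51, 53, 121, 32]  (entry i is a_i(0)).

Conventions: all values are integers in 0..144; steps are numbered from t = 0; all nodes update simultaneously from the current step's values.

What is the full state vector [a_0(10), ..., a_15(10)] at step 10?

Simulating step by step:
t=0: [63, 133, 97, 44, 143, 74, 64, 110, 70, 32, 139, 17, 51, 53, 121, 32]
t=1: [111, 96, 43, 103, 113, 84, 81, 67, 89, 97, 109, 65, 121, 119, 80, 96]
t=2: [41, 27, 88, 38, 49, 31, 56, 73, 34, 18, 42, 70, 58, 54, 52, 23]
t=3: [118, 85, 59, 96, 123, 95, 103, 86, 99, 77, 114, 83, 110, 113, 113, 85]
t=4: [55, 42, 77, 24, 59, 21, 32, 32, 27, 45, 49, 36, 41, 48, 55, 33]
t=5: [117, 114, 75, 80, 102, 84, 93, 96, 96, 123, 130, 106, 118, 137, 117, 102]
t=6: [56, 60, 55, 43, 20, 37, 25, 10, 19, 74, 79, 30, 60, 100, 68, 31]
t=7: [112, 101, 113, 114, 67, 97, 76, 53, 66, 62, 62, 77, 93, 43, 78, 96]
t=8: [45, 32, 48, 55, 79, 28, 64, 103, 79, 93, 88, 66, 32, 95, 60, 17]
t=9: [117, 94, 128, 108, 59, 75, 84, 48, 55, 21, 44, 68, 81, 32, 87, 72]
t=10: [57, 35, 68, 59, 105, 59, 65, 113, 104, 79, 100, 97, 62, 71, 55, 62]

Answer: [57, 35, 68, 59, 105, 59, 65, 113, 104, 79, 100, 97, 62, 71, 55, 62]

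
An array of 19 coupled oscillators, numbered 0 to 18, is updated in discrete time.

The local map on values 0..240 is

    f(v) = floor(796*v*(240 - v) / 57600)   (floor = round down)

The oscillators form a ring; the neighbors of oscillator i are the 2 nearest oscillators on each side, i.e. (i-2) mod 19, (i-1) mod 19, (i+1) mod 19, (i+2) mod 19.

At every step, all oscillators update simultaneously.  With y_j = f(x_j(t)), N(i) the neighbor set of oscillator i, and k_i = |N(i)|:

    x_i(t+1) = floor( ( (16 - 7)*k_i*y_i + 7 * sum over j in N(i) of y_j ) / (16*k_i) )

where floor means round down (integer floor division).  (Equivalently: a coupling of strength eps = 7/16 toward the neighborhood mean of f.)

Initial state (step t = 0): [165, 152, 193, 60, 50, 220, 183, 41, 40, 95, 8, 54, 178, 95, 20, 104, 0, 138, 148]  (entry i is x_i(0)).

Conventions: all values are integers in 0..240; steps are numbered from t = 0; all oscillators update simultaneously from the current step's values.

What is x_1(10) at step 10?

Answer: x_1(10) = 197

Derivation:
t=0: [165, 152, 193, 60, 50, 220, 183, 41, 40, 95, 8, 54, 178, 95, 20, 104, 0, 138, 148]
t=1: [171, 172, 139, 138, 125, 92, 126, 118, 113, 148, 78, 138, 130, 166, 92, 158, 69, 169, 165]
t=2: [167, 169, 187, 190, 196, 191, 196, 195, 194, 189, 182, 188, 190, 177, 183, 175, 168, 166, 167]
t=3: [164, 158, 140, 133, 123, 126, 120, 123, 125, 132, 138, 137, 136, 148, 147, 157, 163, 167, 167]
t=4: [174, 180, 190, 194, 197, 197, 198, 198, 197, 196, 194, 194, 193, 188, 186, 179, 174, 170, 170]
t=5: [155, 146, 133, 125, 118, 117, 114, 115, 117, 119, 122, 124, 127, 134, 139, 149, 156, 161, 161]
t=6: [182, 188, 194, 196, 197, 198, 198, 198, 198, 198, 198, 197, 197, 195, 192, 186, 181, 177, 177]
t=7: [143, 135, 125, 120, 117, 114, 114, 114, 114, 114, 114, 116, 118, 122, 128, 137, 145, 150, 150]
t=8: [191, 194, 197, 198, 198, 198, 198, 198, 198, 198, 198, 198, 198, 197, 196, 194, 190, 187, 187]
t=9: [128, 123, 118, 115, 114, 114, 114, 114, 114, 114, 114, 114, 114, 117, 119, 124, 129, 133, 133]
t=10: [197, 197, 198, 198, 198, 198, 198, 198, 198, 198, 198, 198, 198, 198, 197, 197, 197, 196, 196]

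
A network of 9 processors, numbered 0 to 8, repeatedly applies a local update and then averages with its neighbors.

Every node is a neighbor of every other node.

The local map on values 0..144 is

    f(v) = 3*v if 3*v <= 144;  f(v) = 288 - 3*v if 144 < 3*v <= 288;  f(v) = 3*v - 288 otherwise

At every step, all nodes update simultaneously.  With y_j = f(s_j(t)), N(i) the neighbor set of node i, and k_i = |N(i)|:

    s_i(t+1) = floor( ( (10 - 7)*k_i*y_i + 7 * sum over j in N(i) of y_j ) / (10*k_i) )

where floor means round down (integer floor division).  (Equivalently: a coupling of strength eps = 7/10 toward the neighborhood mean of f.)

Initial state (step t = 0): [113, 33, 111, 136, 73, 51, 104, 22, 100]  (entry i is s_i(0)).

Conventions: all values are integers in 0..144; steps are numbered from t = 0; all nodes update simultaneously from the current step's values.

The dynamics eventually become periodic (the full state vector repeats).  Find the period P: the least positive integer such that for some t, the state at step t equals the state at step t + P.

Simulating step by step:
t=0: [113, 33, 111, 136, 73, 51, 104, 22, 100]
t=1: [65, 75, 63, 79, 69, 83, 59, 68, 56]
t=2: [84, 78, 85, 75, 82, 73, 88, 82, 90]
t=3: [40, 44, 40, 46, 42, 48, 38, 42, 37]
t=4: [124, 127, 124, 128, 125, 129, 123, 125, 122]
t=5: [86, 88, 86, 89, 87, 90, 86, 87, 85]
t=6: [27, 26, 27, 25, 26, 24, 27, 26, 28]
t=7: [79, 78, 79, 77, 78, 77, 79, 78, 79]
t=8: [52, 53, 52, 54, 53, 54, 52, 53, 52]
t=9: [130, 129, 130, 128, 129, 128, 130, 129, 130]
t=10: [100, 99, 100, 98, 99, 98, 100, 99, 100]
t=11: [10, 9, 10, 8, 9, 8, 10, 9, 10]
t=12: [28, 27, 28, 26, 27, 26, 28, 27, 28]
t=13: [82, 81, 82, 80, 81, 80, 82, 81, 82]
t=14: [43, 44, 43, 45, 44, 45, 43, 44, 43]
t=15: [130, 131, 130, 132, 131, 132, 130, 131, 130]
t=16: [103, 104, 103, 105, 104, 105, 103, 104, 103]
t=17: [22, 23, 22, 24, 23, 24, 22, 23, 22]
t=18: [67, 68, 67, 69, 68, 69, 67, 68, 67]
t=19: [85, 84, 85, 83, 84, 83, 85, 84, 85]
t=20: [34, 35, 34, 36, 35, 36, 34, 35, 34]
t=21: [103, 104, 103, 105, 104, 105, 103, 104, 103]

Answer: 5
Key observation: The state at step 16, [103, 104, 103, 105, 104, 105, 103, 104, 103], reappears at step 21 — and no state repeats earlier — so the cycle the system enters has period 5.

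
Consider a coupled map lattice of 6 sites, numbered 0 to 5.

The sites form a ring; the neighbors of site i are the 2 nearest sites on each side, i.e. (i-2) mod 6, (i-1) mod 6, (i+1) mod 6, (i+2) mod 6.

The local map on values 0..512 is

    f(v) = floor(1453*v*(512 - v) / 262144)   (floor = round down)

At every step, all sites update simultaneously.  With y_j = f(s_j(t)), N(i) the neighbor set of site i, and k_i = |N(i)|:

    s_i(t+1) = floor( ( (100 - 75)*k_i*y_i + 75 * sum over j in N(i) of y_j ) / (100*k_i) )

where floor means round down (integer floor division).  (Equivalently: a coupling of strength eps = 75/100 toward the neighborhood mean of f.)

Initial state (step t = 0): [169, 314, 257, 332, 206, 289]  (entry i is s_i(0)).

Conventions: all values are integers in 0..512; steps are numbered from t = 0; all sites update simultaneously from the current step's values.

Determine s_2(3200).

Answer: s_2(3200) = 331
Key observation: The state at step 15, [332, 332, 332, 332, 332, 332], reappears at step 17: the system is in a cycle of period 2 from step 15 on.  Therefore the state at step 3200 equals the state at step 15 + ((3200 - 15) mod 2) = 16, which is [331, 331, 331, 331, 331, 331].

Derivation:
t=0: [169, 314, 257, 332, 206, 289]
t=1: [345, 343, 342, 347, 344, 341]
t=2: [320, 320, 319, 320, 320, 320]
t=3: [340, 340, 340, 340, 340, 340]
t=4: [324, 324, 324, 324, 324, 324]
t=5: [337, 337, 337, 337, 337, 337]
t=6: [326, 326, 326, 326, 326, 326]
t=7: [336, 336, 336, 336, 336, 336]
t=8: [327, 327, 327, 327, 327, 327]
t=9: [335, 335, 335, 335, 335, 335]
t=10: [328, 328, 328, 328, 328, 328]
t=11: [334, 334, 334, 334, 334, 334]
t=12: [329, 329, 329, 329, 329, 329]
t=13: [333, 333, 333, 333, 333, 333]
t=14: [330, 330, 330, 330, 330, 330]
t=15: [332, 332, 332, 332, 332, 332]
t=16: [331, 331, 331, 331, 331, 331]
t=17: [332, 332, 332, 332, 332, 332]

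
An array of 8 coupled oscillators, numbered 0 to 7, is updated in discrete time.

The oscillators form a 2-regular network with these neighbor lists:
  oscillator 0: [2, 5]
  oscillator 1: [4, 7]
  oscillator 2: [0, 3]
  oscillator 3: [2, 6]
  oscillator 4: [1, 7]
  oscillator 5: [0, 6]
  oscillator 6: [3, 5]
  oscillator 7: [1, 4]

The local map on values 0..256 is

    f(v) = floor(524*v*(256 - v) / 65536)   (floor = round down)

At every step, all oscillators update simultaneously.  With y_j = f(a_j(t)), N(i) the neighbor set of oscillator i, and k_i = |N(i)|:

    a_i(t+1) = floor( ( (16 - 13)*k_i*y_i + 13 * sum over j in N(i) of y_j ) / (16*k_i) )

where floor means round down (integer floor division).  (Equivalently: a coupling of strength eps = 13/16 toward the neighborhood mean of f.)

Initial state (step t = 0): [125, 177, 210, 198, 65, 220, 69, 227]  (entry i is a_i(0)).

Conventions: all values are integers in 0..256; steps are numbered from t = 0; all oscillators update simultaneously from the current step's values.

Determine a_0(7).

Simulating step by step:
t=0: [125, 177, 210, 198, 65, 220, 69, 227]
t=1: [81, 82, 104, 90, 84, 106, 81, 95]
t=2: [123, 117, 117, 119, 117, 115, 121, 115]
t=3: [129, 129, 130, 130, 129, 129, 129, 129]
t=4: [130, 130, 130, 130, 130, 130, 130, 130]
t=5: [130, 130, 130, 130, 130, 130, 130, 130]
t=6: [130, 130, 130, 130, 130, 130, 130, 130]
t=7: [130, 130, 130, 130, 130, 130, 130, 130]

Answer: a_0(7) = 130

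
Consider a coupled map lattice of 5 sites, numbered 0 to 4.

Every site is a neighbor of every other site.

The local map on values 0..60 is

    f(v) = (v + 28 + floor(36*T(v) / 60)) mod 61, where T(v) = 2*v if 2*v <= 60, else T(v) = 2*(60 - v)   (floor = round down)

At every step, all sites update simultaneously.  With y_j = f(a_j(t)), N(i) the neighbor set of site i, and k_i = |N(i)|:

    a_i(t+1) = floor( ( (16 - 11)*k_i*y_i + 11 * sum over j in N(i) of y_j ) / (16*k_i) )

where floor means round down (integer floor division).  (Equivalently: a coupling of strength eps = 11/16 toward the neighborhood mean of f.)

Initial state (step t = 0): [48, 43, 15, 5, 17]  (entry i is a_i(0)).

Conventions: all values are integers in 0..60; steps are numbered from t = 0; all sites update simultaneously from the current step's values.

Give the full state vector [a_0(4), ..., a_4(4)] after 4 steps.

Answer: [29, 29, 29, 29, 29]

Derivation:
t=0: [48, 43, 15, 5, 17]
t=1: [21, 21, 17, 23, 18]
t=2: [10, 10, 9, 11, 9]
t=3: [49, 49, 48, 49, 48]
t=4: [29, 29, 29, 29, 29]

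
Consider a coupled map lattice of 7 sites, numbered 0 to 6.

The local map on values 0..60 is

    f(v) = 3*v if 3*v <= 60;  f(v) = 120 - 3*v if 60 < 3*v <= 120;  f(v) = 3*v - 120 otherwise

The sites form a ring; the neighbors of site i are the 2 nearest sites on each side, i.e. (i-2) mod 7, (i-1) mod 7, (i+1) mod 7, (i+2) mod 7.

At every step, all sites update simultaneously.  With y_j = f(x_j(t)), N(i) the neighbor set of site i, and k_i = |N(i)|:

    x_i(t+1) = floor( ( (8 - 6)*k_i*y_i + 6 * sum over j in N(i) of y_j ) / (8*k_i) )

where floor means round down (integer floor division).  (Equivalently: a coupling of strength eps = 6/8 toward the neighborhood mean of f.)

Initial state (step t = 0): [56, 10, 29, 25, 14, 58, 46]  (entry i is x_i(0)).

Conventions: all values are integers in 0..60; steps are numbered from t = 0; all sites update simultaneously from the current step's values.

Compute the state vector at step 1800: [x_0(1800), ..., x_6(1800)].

Simulating step by step:
t=0: [56, 10, 29, 25, 14, 58, 46]
t=1: [37, 34, 39, 41, 38, 42, 37]
t=2: [9, 9, 7, 6, 5, 6, 9]
t=3: [24, 24, 21, 19, 19, 20, 23]
t=4: [52, 51, 53, 55, 56, 54, 52]
t=5: [37, 37, 40, 41, 42, 41, 38]
t=6: [5, 5, 5, 4, 3, 5, 6]
t=7: [15, 15, 13, 13, 13, 13, 14]
t=8: [42, 42, 41, 40, 39, 40, 42]
t=9: [4, 4, 3, 2, 2, 2, 4]
t=10: [10, 10, 9, 7, 7, 8, 9]
t=11: [27, 27, 25, 24, 23, 24, 26]
t=12: [42, 42, 44, 46, 47, 45, 43]
t=13: [9, 9, 12, 14, 15, 13, 11]
t=14: [32, 32, 35, 38, 39, 37, 34]
t=15: [18, 17, 14, 11, 9, 11, 15]
t=16: [45, 45, 41, 36, 35, 38, 42]
t=17: [9, 10, 11, 10, 8, 10, 11]
t=18: [30, 30, 29, 29, 29, 28, 29]
t=19: [32, 31, 31, 33, 33, 33, 32]
t=20: [24, 24, 24, 23, 22, 22, 23]
t=21: [49, 49, 49, 51, 51, 51, 51]
t=22: [29, 29, 29, 30, 31, 31, 30]
t=23: [31, 31, 31, 30, 29, 29, 30]
t=24: [28, 28, 28, 30, 30, 30, 30]
t=25: [33, 33, 33, 32, 31, 31, 32]
t=26: [22, 22, 22, 24, 24, 24, 24]
t=27: [51, 51, 51, 50, 49, 49, 50]
t=28: [31, 31, 31, 30, 29, 29, 30]

Answer: [33, 33, 33, 32, 31, 31, 32]
Key observation: The state at step 23, [31, 31, 31, 30, 29, 29, 30], reappears at step 28: the system is in a cycle of period 5 from step 23 on.  Therefore the state at step 1800 equals the state at step 23 + ((1800 - 23) mod 5) = 25, which is [33, 33, 33, 32, 31, 31, 32].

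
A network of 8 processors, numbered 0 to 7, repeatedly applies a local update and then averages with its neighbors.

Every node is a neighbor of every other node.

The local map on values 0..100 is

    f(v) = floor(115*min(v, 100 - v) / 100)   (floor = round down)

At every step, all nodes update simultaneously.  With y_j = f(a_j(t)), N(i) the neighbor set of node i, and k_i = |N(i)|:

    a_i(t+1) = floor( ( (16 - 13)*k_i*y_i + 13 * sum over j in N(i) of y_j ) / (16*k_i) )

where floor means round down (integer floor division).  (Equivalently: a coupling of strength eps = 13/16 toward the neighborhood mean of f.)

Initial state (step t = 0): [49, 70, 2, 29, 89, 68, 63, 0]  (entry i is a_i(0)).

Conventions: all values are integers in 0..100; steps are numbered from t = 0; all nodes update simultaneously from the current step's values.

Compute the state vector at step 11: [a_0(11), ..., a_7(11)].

Simulating step by step:
t=0: [49, 70, 2, 29, 89, 68, 63, 0]
t=1: [28, 27, 25, 27, 25, 27, 27, 24]
t=2: [30, 29, 29, 29, 29, 29, 29, 29]
t=3: [33, 33, 33, 33, 33, 33, 33, 33]
t=4: [37, 37, 37, 37, 37, 37, 37, 37]
t=5: [42, 42, 42, 42, 42, 42, 42, 42]
t=6: [48, 48, 48, 48, 48, 48, 48, 48]
t=7: [55, 55, 55, 55, 55, 55, 55, 55]
t=8: [51, 51, 51, 51, 51, 51, 51, 51]
t=9: [56, 56, 56, 56, 56, 56, 56, 56]
t=10: [50, 50, 50, 50, 50, 50, 50, 50]
t=11: [57, 57, 57, 57, 57, 57, 57, 57]

Answer: [57, 57, 57, 57, 57, 57, 57, 57]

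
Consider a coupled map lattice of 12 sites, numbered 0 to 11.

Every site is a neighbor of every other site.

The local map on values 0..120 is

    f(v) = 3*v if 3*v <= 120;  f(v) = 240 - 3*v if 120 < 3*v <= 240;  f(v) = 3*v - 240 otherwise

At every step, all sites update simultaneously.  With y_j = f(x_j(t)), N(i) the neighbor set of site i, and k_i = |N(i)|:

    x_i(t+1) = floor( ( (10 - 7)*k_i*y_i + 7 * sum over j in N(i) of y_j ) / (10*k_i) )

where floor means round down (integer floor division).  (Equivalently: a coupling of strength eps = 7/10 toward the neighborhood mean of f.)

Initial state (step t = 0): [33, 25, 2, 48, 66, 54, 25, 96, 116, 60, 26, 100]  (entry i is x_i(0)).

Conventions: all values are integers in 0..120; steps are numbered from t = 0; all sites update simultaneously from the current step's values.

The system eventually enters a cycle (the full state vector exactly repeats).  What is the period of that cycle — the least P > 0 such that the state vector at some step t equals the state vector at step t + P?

Answer: 4
Key observation: The state at step 12, [37, 36, 36, 37, 36, 36, 36, 36, 37, 36, 36, 36], reappears at step 16 — and no state repeats earlier — so the cycle the system enters has period 4.

Derivation:
t=0: [33, 25, 2, 48, 66, 54, 25, 96, 116, 60, 26, 100]
t=1: [75, 70, 53, 75, 62, 70, 70, 63, 78, 66, 70, 66]
t=2: [30, 34, 46, 30, 39, 34, 34, 39, 28, 37, 34, 37]
t=3: [99, 102, 102, 99, 105, 102, 102, 105, 98, 104, 102, 104]
t=4: [63, 66, 66, 63, 68, 66, 66, 68, 63, 67, 66, 67]
t=5: [44, 42, 42, 44, 41, 42, 42, 41, 44, 41, 42, 41]
t=6: [112, 113, 113, 112, 114, 113, 113, 114, 112, 114, 113, 114]
t=7: [98, 99, 99, 98, 99, 99, 99, 99, 98, 99, 99, 99]
t=8: [55, 56, 56, 55, 56, 56, 56, 56, 55, 56, 56, 56]
t=9: [73, 72, 72, 73, 72, 72, 72, 72, 73, 72, 72, 72]
t=10: [22, 23, 23, 22, 23, 23, 23, 23, 22, 23, 23, 23]
t=11: [67, 68, 68, 67, 68, 68, 68, 68, 67, 68, 68, 68]
t=12: [37, 36, 36, 37, 36, 36, 36, 36, 37, 36, 36, 36]
t=13: [109, 108, 108, 109, 108, 108, 108, 108, 109, 108, 108, 108]
t=14: [85, 84, 84, 85, 84, 84, 84, 84, 85, 84, 84, 84]
t=15: [13, 12, 12, 13, 12, 12, 12, 12, 13, 12, 12, 12]
t=16: [37, 36, 36, 37, 36, 36, 36, 36, 37, 36, 36, 36]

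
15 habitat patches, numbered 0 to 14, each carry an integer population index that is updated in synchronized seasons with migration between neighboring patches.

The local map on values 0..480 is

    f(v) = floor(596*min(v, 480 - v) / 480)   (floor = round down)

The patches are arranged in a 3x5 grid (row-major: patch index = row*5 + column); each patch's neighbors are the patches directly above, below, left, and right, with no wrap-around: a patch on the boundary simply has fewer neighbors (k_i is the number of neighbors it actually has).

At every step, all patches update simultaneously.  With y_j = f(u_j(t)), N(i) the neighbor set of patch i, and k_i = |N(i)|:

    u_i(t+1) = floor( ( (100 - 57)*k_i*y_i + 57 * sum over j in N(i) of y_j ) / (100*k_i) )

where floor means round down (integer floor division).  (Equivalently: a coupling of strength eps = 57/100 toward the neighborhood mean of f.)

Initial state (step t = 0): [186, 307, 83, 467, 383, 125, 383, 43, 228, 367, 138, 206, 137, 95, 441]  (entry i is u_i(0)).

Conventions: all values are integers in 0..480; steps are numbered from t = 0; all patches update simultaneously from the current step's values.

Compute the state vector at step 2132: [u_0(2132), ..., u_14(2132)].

Simulating step by step:
t=0: [186, 307, 83, 467, 383, 125, 383, 43, 228, 367, 138, 206, 137, 95, 441]
t=1: [204, 178, 98, 103, 96, 165, 148, 119, 168, 145, 190, 197, 153, 145, 93]
t=2: [229, 200, 146, 139, 138, 215, 194, 163, 179, 161, 228, 220, 189, 174, 152]
t=3: [268, 240, 196, 183, 179, 267, 244, 211, 207, 195, 275, 261, 231, 215, 199]
t=4: [273, 279, 253, 234, 229, 267, 281, 265, 252, 242, 261, 274, 274, 264, 250]
t=5: [256, 256, 273, 285, 288, 260, 253, 266, 281, 288, 264, 256, 259, 271, 283]
t=6: [276, 274, 259, 245, 239, 274, 276, 264, 249, 240, 272, 275, 270, 256, 246]
t=7: [254, 257, 272, 287, 295, 254, 255, 268, 284, 293, 256, 255, 263, 278, 288]
t=8: [278, 273, 258, 241, 232, 279, 276, 262, 244, 234, 278, 276, 266, 250, 239]
t=9: [251, 258, 274, 289, 290, 250, 255, 270, 288, 291, 250, 254, 267, 284, 291]
t=10: [281, 273, 256, 240, 235, 283, 276, 259, 241, 234, 283, 277, 262, 244, 236]
t=11: [248, 258, 277, 292, 292, 246, 255, 274, 291, 291, 246, 254, 271, 289, 292]
t=12: [284, 273, 253, 236, 233, 287, 276, 255, 237, 233, 287, 277, 258, 239, 234]
t=13: [245, 258, 278, 290, 290, 242, 255, 277, 291, 290, 242, 254, 275, 290, 291]
t=14: [287, 274, 252, 237, 235, 291, 277, 253, 236, 234, 290, 277, 254, 238, 234]
t=15: [242, 256, 279, 291, 291, 238, 253, 278, 291, 290, 239, 254, 277, 290, 291]
t=16: [290, 276, 251, 236, 234, 292, 278, 252, 236, 234, 291, 277, 253, 237, 234]
t=17: [239, 254, 279, 290, 290, 236, 252, 279, 291, 290, 238, 253, 278, 290, 291]
t=18: [290, 277, 252, 237, 235, 292, 278, 251, 236, 234, 290, 278, 252, 237, 234]
t=19: [239, 254, 279, 291, 291, 236, 252, 280, 291, 290, 238, 253, 279, 290, 291]
t=20: [290, 277, 251, 236, 234, 292, 278, 251, 236, 234, 290, 277, 252, 237, 234]
t=21: [239, 254, 279, 290, 290, 236, 252, 280, 291, 290, 239, 254, 279, 290, 291]
t=22: [290, 277, 252, 237, 235, 292, 278, 251, 236, 234, 290, 277, 252, 237, 234]
t=23: [239, 254, 279, 291, 291, 236, 252, 280, 291, 290, 239, 254, 279, 290, 291]
t=24: [290, 277, 251, 236, 234, 292, 278, 251, 236, 234, 290, 277, 252, 237, 234]

Answer: [290, 277, 251, 236, 234, 292, 278, 251, 236, 234, 290, 277, 252, 237, 234]
Key observation: The state at step 20, [290, 277, 251, 236, 234, 292, 278, 251, 236, 234, 290, 277, 252, 237, 234], reappears at step 24: the system is in a cycle of period 4 from step 20 on.  Therefore the state at step 2132 equals the state at step 20 + ((2132 - 20) mod 4) = 20, which is [290, 277, 251, 236, 234, 292, 278, 251, 236, 234, 290, 277, 252, 237, 234].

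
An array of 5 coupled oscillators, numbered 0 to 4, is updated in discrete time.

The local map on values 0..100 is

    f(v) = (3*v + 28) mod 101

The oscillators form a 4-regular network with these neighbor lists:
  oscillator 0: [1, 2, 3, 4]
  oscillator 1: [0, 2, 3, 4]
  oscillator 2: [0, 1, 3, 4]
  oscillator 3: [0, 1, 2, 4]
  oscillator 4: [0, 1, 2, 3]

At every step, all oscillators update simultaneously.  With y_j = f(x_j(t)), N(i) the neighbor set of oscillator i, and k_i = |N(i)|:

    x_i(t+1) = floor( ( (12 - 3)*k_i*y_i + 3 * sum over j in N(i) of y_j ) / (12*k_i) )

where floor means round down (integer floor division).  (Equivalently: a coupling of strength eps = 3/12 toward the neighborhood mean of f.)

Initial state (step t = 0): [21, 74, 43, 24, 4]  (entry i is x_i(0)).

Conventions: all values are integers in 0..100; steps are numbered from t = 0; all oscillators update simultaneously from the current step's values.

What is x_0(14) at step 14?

Simulating step by step:
t=0: [21, 74, 43, 24, 4]
t=1: [83, 53, 59, 89, 48]
t=2: [72, 79, 22, 84, 69]
t=3: [48, 62, 84, 73, 42]
t=4: [65, 24, 69, 47, 52]
t=5: [33, 87, 41, 65, 76]
t=6: [32, 74, 49, 29, 52]
t=7: [30, 48, 66, 24, 72]
t=8: [27, 64, 32, 84, 44]
t=9: [17, 24, 27, 65, 52]
t=10: [72, 86, 23, 32, 75]
t=11: [47, 76, 85, 34, 53]
t=12: [66, 57, 75, 39, 79]
t=13: [34, 84, 52, 47, 60]
t=14: [36, 70, 73, 63, 20]

Answer: x_0(14) = 36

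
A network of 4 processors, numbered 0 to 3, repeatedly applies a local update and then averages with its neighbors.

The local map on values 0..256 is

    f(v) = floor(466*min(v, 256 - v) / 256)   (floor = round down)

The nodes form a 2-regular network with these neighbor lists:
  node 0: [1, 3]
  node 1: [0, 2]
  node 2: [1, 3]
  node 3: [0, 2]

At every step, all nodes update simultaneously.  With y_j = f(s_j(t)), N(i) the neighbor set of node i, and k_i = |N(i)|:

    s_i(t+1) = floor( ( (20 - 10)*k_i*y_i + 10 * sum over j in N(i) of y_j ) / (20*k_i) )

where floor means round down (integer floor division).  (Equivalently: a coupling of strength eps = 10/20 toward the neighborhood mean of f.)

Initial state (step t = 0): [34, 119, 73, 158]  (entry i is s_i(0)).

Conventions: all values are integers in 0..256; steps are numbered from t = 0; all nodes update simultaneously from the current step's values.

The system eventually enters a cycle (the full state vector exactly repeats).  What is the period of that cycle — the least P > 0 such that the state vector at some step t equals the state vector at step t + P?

Simulating step by step:
t=0: [34, 119, 73, 158]
t=1: [129, 156, 164, 137]
t=2: [215, 190, 183, 207]
t=3: [89, 111, 118, 96]
t=4: [175, 195, 201, 181]
t=5: [135, 117, 111, 129]
t=6: [220, 211, 211, 221]
t=7: [68, 77, 76, 68]
t=8: [127, 135, 134, 126]
t=9: [227, 223, 223, 227]
t=10: [54, 58, 58, 54]
t=11: [99, 103, 103, 99]
t=12: [181, 185, 185, 181]
t=13: [134, 130, 130, 134]
t=14: [223, 227, 227, 223]
t=15: [58, 54, 54, 58]
t=16: [103, 99, 99, 103]
t=17: [185, 181, 181, 185]
t=18: [130, 134, 134, 130]
t=19: [227, 223, 223, 227]

Answer: 10
Key observation: The state at step 9, [227, 223, 223, 227], reappears at step 19 — and no state repeats earlier — so the cycle the system enters has period 10.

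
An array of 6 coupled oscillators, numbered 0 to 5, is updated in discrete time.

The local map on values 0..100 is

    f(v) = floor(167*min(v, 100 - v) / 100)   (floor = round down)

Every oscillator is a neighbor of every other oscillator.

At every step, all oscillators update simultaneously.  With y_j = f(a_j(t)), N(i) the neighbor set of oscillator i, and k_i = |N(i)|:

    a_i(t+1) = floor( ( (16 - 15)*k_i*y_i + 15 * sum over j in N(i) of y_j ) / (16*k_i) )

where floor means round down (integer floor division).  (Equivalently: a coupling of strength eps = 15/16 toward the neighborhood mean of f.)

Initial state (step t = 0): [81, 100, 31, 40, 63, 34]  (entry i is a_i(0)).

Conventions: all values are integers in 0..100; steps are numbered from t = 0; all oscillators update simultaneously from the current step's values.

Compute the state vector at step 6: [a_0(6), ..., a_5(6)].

Answer: [68, 68, 68, 68, 68, 68]

Derivation:
t=0: [81, 100, 31, 40, 63, 34]
t=1: [45, 49, 43, 41, 42, 42]
t=2: [72, 71, 72, 73, 72, 72]
t=3: [46, 45, 46, 46, 46, 46]
t=4: [75, 75, 75, 75, 75, 75]
t=5: [41, 41, 41, 41, 41, 41]
t=6: [68, 68, 68, 68, 68, 68]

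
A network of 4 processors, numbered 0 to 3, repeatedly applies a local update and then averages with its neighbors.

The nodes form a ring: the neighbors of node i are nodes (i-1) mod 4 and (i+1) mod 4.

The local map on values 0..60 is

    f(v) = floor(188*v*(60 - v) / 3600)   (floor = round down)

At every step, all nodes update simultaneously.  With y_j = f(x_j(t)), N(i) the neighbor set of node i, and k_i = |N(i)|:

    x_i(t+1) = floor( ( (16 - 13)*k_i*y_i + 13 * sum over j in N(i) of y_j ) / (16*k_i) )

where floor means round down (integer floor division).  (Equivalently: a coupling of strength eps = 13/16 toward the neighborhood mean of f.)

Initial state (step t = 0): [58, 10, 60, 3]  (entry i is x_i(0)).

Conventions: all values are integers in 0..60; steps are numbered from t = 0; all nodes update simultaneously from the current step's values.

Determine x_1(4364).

Simulating step by step:
t=0: [58, 10, 60, 3]
t=1: [14, 7, 13, 3]
t=2: [17, 29, 16, 27]
t=3: [44, 38, 44, 38]
t=4: [41, 37, 41, 37]
t=5: [43, 40, 43, 40]
t=6: [40, 38, 40, 38]
t=7: [42, 41, 42, 41]
t=8: [39, 39, 39, 39]
t=9: [42, 42, 42, 42]
t=10: [39, 39, 39, 39]

Answer: x_1(4364) = 39
Key observation: The state at step 8, [39, 39, 39, 39], reappears at step 10: the system is in a cycle of period 2 from step 8 on.  Therefore the state at step 4364 equals the state at step 8 + ((4364 - 8) mod 2) = 8, which is [39, 39, 39, 39].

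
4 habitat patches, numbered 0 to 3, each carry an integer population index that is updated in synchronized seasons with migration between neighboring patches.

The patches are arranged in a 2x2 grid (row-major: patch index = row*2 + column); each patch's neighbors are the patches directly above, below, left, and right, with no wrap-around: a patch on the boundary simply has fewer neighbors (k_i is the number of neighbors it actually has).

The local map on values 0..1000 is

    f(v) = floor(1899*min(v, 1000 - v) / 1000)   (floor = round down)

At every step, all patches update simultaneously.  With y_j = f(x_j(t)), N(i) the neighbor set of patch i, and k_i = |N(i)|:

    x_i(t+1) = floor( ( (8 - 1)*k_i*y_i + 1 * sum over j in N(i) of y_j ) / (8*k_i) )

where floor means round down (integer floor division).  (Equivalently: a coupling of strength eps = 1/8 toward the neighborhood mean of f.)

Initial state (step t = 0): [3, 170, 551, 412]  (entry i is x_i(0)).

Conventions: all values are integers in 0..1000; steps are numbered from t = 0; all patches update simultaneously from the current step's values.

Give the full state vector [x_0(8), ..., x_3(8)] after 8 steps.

Simulating step by step:
t=0: [3, 170, 551, 412]
t=1: [77, 330, 794, 757]
t=2: [191, 585, 380, 466]
t=3: [411, 767, 708, 867]
t=4: [744, 451, 549, 282]
t=5: [532, 812, 812, 575]
t=6: [821, 418, 418, 750]
t=7: [395, 744, 744, 513]
t=8: [717, 529, 529, 869]

Answer: [717, 529, 529, 869]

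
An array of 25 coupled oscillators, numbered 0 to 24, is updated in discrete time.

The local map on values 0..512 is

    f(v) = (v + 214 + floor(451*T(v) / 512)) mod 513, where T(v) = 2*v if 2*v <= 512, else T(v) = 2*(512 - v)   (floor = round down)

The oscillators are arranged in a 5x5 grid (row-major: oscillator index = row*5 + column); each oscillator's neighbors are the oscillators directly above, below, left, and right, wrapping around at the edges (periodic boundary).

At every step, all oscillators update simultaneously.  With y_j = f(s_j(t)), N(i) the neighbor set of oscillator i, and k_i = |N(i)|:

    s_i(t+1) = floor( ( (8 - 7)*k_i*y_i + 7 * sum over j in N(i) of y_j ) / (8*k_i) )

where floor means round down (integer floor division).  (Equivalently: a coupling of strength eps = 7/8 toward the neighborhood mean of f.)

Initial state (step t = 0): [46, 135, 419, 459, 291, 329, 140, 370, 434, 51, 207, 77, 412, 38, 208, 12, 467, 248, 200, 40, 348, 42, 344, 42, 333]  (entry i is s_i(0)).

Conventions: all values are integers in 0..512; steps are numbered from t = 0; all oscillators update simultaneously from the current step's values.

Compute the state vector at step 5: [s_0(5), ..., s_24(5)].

Simulating step by step:
t=0: [46, 135, 419, 459, 291, 329, 140, 370, 434, 51, 207, 77, 412, 38, 208, 12, 467, 248, 200, 40, 348, 42, 344, 42, 333]
t=1: [292, 236, 251, 308, 331, 274, 267, 243, 306, 324, 318, 249, 353, 277, 311, 289, 334, 295, 328, 286, 319, 259, 332, 302, 343]
t=2: [366, 389, 364, 370, 359, 376, 379, 373, 371, 368, 379, 363, 376, 360, 372, 365, 383, 350, 378, 363, 374, 359, 382, 355, 363]
t=3: [318, 320, 315, 325, 323, 318, 316, 318, 321, 321, 320, 315, 325, 318, 322, 318, 326, 316, 328, 321, 324, 313, 328, 320, 326]
t=4: [358, 361, 357, 358, 356, 359, 360, 359, 358, 357, 359, 358, 360, 356, 358, 357, 361, 354, 358, 356, 359, 356, 360, 354, 356]
t=5: [329, 329, 329, 331, 330, 329, 328, 329, 330, 330, 329, 328, 330, 329, 330, 329, 330, 329, 331, 330, 330, 328, 331, 330, 331]

Answer: [329, 329, 329, 331, 330, 329, 328, 329, 330, 330, 329, 328, 330, 329, 330, 329, 330, 329, 331, 330, 330, 328, 331, 330, 331]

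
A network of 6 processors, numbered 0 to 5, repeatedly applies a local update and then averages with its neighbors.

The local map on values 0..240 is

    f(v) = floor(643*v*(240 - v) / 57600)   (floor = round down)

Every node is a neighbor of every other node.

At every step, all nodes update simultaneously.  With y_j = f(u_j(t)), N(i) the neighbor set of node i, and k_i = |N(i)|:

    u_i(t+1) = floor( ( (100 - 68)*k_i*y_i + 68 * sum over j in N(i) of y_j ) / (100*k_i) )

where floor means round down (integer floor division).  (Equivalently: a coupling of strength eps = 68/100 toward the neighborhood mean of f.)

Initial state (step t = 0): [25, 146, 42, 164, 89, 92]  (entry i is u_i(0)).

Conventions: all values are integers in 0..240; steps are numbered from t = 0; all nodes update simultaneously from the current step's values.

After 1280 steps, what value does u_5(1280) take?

Simulating step by step:
t=0: [25, 146, 42, 164, 89, 92]
t=1: [112, 129, 118, 126, 128, 129]
t=2: [159, 159, 159, 159, 159, 159]
t=3: [143, 143, 143, 143, 143, 143]
t=4: [154, 154, 154, 154, 154, 154]
t=5: [147, 147, 147, 147, 147, 147]
t=6: [152, 152, 152, 152, 152, 152]
t=7: [149, 149, 149, 149, 149, 149]
t=8: [151, 151, 151, 151, 151, 151]
t=9: [150, 150, 150, 150, 150, 150]
t=10: [150, 150, 150, 150, 150, 150]

Answer: u_5(1280) = 150
Key observation: The state at step 9, [150, 150, 150, 150, 150, 150], reappears at step 10: the system is in a cycle of period 1 from step 9 on.  Therefore the state at step 1280 equals the state at step 9 + ((1280 - 9) mod 1) = 9, which is [150, 150, 150, 150, 150, 150].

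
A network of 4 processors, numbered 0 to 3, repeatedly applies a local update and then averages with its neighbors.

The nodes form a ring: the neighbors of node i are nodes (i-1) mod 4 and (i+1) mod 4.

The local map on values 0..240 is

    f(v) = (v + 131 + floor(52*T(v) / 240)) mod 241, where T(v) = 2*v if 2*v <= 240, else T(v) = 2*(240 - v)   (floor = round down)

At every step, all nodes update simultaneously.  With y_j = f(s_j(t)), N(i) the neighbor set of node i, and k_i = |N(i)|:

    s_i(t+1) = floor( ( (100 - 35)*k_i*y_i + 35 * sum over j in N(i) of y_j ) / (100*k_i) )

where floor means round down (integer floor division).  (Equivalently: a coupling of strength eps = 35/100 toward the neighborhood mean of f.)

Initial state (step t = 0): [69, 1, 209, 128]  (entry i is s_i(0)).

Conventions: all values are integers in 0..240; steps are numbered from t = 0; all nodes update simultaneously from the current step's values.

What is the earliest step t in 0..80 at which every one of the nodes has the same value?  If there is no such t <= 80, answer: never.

Simulating step by step:
t=0: [69, 1, 209, 128]  (not all equal)
t=1: [183, 145, 107, 102]  (not all equal)
t=2: [82, 73, 47, 47]  (not all equal)
t=3: [80, 188, 204, 164]  (not all equal)
t=4: [35, 84, 103, 75]  (not all equal)
t=5: [161, 44, 67, 192]  (not all equal)
t=6: [107, 180, 199, 120]  (not all equal)
t=7: [55, 88, 96, 66]  (not all equal)
t=8: [178, 51, 59, 187]  (not all equal)
t=9: [114, 186, 192, 118]  (not all equal)
t=10: [62, 91, 93, 65]  (not all equal)
t=11: [185, 55, 57, 187]  (not all equal)
t=12: [117, 190, 191, 118]  (not all equal)
t=13: [65, 93, 94, 66]  (not all equal)
t=14: [189, 58, 59, 189]  (not all equal)
t=15: [120, 194, 194, 120]  (not all equal)
t=16: [69, 95, 95, 69]  (not all equal)
t=17: [193, 61, 61, 193]  (not all equal)
t=18: [123, 197, 197, 123]  (not all equal)
t=19: [70, 97, 97, 70]  (not all equal)
t=20: [195, 64, 64, 195]  (not all equal)
t=21: [124, 201, 201, 124]  (not all equal)
t=22: [71, 99, 99, 71]  (not all equal)
t=23: [196, 66, 66, 196]  (not all equal)
t=24: [126, 204, 204, 126]  (not all equal)
t=25: [72, 101, 101, 72]  (not all equal)
t=26: [199, 69, 69, 199]  (not all equal)
t=27: [127, 207, 207, 127]  (not all equal)
t=28: [73, 102, 102, 73]  (not all equal)
t=29: [200, 70, 70, 200]  (not all equal)
t=30: [128, 209, 209, 128]  (not all equal)
t=31: [74, 103, 103, 74]  (not all equal)
t=32: [202, 72, 72, 202]  (not all equal)
t=33: [130, 211, 211, 130]  (not all equal)
t=34: [75, 104, 104, 75]  (not all equal)
t=35: [203, 73, 73, 203]  (not all equal)
t=36: [131, 212, 212, 131]  (not all equal)
t=37: [76, 105, 105, 76]  (not all equal)
t=38: [204, 74, 74, 204]  (not all equal)
t=39: [131, 214, 214, 131]  (not all equal)
t=40: [76, 106, 106, 76]  (not all equal)
t=41: [204, 75, 75, 204]  (not all equal)
t=42: [131, 215, 215, 131]  (not all equal)
t=43: [76, 106, 106, 76]  (not all equal)

Answer: never
Key observation: The state at step 40 reappears at step 43 — the system is in a cycle of period 3 from step 40 on.  No step 0..43 is synchronized, and the cycle repeats forever, so no step up to 80 (or ever) has all nodes equal.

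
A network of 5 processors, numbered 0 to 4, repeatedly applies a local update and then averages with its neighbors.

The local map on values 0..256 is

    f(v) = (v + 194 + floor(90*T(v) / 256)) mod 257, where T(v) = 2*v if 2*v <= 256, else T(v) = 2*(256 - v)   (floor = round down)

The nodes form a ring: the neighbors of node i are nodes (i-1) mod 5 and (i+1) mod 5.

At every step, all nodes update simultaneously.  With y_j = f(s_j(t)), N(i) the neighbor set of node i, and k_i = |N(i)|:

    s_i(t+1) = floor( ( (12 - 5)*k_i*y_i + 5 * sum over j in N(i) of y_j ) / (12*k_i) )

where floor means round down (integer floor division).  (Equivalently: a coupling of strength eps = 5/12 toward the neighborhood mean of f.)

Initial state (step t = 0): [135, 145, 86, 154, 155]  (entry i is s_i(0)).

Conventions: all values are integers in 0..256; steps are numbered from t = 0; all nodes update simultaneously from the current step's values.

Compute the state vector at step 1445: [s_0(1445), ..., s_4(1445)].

Answer: [165, 165, 165, 165, 165]
Key observation: The state at step 5, [165, 165, 165, 165, 165], reappears at step 6: the system is in a cycle of period 1 from step 5 on.  Therefore the state at step 1445 equals the state at step 5 + ((1445 - 5) mod 1) = 5, which is [165, 165, 165, 165, 165].

Derivation:
t=0: [135, 145, 86, 154, 155]
t=1: [158, 143, 115, 145, 161]
t=2: [162, 154, 143, 155, 162]
t=3: [164, 162, 160, 162, 164]
t=4: [165, 164, 164, 164, 165]
t=5: [165, 165, 165, 165, 165]
t=6: [165, 165, 165, 165, 165]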